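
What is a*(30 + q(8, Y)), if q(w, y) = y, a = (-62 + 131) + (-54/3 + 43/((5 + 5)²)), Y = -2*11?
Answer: 10286/25 ≈ 411.44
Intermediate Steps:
Y = -22
a = 5143/100 (a = 69 + (-54*⅓ + 43/(10²)) = 69 + (-18 + 43/100) = 69 - 1757/100 = 5143/100 ≈ 51.430)
a*(30 + q(8, Y)) = 5143*(30 - 22)/100 = (5143/100)*8 = 10286/25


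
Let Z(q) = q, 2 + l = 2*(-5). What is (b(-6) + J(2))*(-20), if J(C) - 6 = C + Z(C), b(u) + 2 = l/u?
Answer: -200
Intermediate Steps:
l = -12 (l = -2 + 2*(-5) = -2 - 10 = -12)
b(u) = -2 - 12/u
J(C) = 6 + 2*C (J(C) = 6 + (C + C) = 6 + 2*C)
(b(-6) + J(2))*(-20) = ((-2 - 12/(-6)) + (6 + 2*2))*(-20) = ((-2 - 12*(-⅙)) + (6 + 4))*(-20) = ((-2 + 2) + 10)*(-20) = (0 + 10)*(-20) = 10*(-20) = -200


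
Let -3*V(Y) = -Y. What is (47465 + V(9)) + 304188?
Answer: 351656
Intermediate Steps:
V(Y) = Y/3 (V(Y) = -(-1)*Y/3 = Y/3)
(47465 + V(9)) + 304188 = (47465 + (⅓)*9) + 304188 = (47465 + 3) + 304188 = 47468 + 304188 = 351656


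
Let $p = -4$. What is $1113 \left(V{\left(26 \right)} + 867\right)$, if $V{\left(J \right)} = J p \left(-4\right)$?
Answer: $1427979$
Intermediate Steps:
$V{\left(J \right)} = 16 J$ ($V{\left(J \right)} = J \left(-4\right) \left(-4\right) = - 4 J \left(-4\right) = 16 J$)
$1113 \left(V{\left(26 \right)} + 867\right) = 1113 \left(16 \cdot 26 + 867\right) = 1113 \left(416 + 867\right) = 1113 \cdot 1283 = 1427979$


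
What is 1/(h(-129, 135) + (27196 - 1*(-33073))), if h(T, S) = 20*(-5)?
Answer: 1/60169 ≈ 1.6620e-5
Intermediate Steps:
h(T, S) = -100
1/(h(-129, 135) + (27196 - 1*(-33073))) = 1/(-100 + (27196 - 1*(-33073))) = 1/(-100 + (27196 + 33073)) = 1/(-100 + 60269) = 1/60169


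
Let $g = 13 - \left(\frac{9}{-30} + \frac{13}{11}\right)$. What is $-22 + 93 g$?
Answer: $\frac{121549}{110} \approx 1105.0$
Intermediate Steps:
$g = \frac{1333}{110}$ ($g = 13 - \left(9 \left(- \frac{1}{30}\right) + 13 \cdot \frac{1}{11}\right) = 13 - \left(- \frac{3}{10} + \frac{13}{11}\right) = 13 - \frac{97}{110} = \frac{1333}{110} \approx 12.118$)
$-22 + 93 g = -22 + 93 \cdot \frac{1333}{110} = -22 + \frac{123969}{110} = \frac{121549}{110}$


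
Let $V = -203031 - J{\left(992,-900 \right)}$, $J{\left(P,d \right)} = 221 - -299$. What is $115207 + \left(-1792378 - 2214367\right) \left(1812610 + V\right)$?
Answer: $-6447088987748$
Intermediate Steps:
$J{\left(P,d \right)} = 520$ ($J{\left(P,d \right)} = 221 + 299 = 520$)
$V = -203551$ ($V = -203031 - 520 = -203551$)
$115207 + \left(-1792378 - 2214367\right) \left(1812610 + V\right) = 115207 + \left(-1792378 - 2214367\right) \left(1812610 - 203551\right) = 115207 - 6447089102955 = -6447088987748$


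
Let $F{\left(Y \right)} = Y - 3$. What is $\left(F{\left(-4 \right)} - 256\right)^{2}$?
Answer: $69169$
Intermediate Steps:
$F{\left(Y \right)} = -3 + Y$
$\left(F{\left(-4 \right)} - 256\right)^{2} = \left(\left(-3 - 4\right) - 256\right)^{2} = \left(-7 - 256\right)^{2} = \left(-263\right)^{2} = 69169$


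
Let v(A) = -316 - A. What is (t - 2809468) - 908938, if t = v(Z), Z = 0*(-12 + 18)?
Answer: -3718722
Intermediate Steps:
Z = 0 (Z = 0*6 = 0)
t = -316 (t = -316 - 1*0 = -316 + 0 = -316)
(t - 2809468) - 908938 = (-316 - 2809468) - 908938 = -2809784 - 908938 = -3718722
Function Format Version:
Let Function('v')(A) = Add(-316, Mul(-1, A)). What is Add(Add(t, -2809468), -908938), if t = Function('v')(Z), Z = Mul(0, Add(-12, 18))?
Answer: -3718722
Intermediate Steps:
Z = 0 (Z = Mul(0, 6) = 0)
t = -316 (t = Add(-316, Mul(-1, 0)) = Add(-316, 0) = -316)
Add(Add(t, -2809468), -908938) = Add(Add(-316, -2809468), -908938) = Add(-2809784, -908938) = -3718722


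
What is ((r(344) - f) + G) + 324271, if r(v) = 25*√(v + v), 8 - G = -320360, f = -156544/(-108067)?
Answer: 69664046269/108067 + 100*√43 ≈ 6.4529e+5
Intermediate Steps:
f = 156544/108067 (f = -156544*(-1/108067) = 156544/108067 ≈ 1.4486)
G = 320368 (G = 8 - 1*(-320360) = 8 + 320360 = 320368)
r(v) = 25*√2*√v (r(v) = 25*√(2*v) = 25*(√2*√v) = 25*√2*√v)
((r(344) - f) + G) + 324271 = ((25*√2*√344 - 1*156544/108067) + 320368) + 324271 = ((25*√2*(2*√86) - 156544/108067) + 320368) + 324271 = ((100*√43 - 156544/108067) + 320368) + 324271 = ((-156544/108067 + 100*√43) + 320368) + 324271 = (34621052112/108067 + 100*√43) + 324271 = 69664046269/108067 + 100*√43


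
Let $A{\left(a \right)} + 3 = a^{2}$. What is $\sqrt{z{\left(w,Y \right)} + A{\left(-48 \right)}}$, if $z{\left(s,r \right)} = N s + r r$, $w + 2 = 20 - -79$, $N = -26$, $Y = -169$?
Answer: $2 \sqrt{7085} \approx 168.34$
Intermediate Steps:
$w = 97$ ($w = -2 + \left(20 - -79\right) = -2 + \left(20 + 79\right) = -2 + 99 = 97$)
$A{\left(a \right)} = -3 + a^{2}$
$z{\left(s,r \right)} = r^{2} - 26 s$ ($z{\left(s,r \right)} = - 26 s + r r = - 26 s + r^{2} = r^{2} - 26 s$)
$\sqrt{z{\left(w,Y \right)} + A{\left(-48 \right)}} = \sqrt{\left(\left(-169\right)^{2} - 2522\right) - \left(3 - \left(-48\right)^{2}\right)} = \sqrt{\left(28561 - 2522\right) + \left(-3 + 2304\right)} = \sqrt{26039 + 2301} = \sqrt{28340} = 2 \sqrt{7085}$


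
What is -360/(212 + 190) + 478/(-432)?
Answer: -28973/14472 ≈ -2.0020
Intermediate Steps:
-360/(212 + 190) + 478/(-432) = -360/402 + 478*(-1/432) = -360*1/402 - 239/216 = -60/67 - 239/216 = -28973/14472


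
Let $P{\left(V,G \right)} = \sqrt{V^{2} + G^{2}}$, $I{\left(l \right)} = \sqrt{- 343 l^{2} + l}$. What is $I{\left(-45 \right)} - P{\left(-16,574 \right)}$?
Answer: $- 2 \sqrt{82433} + 6 i \sqrt{19295} \approx -574.22 + 833.44 i$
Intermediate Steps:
$I{\left(l \right)} = \sqrt{l - 343 l^{2}}$
$P{\left(V,G \right)} = \sqrt{G^{2} + V^{2}}$
$I{\left(-45 \right)} - P{\left(-16,574 \right)} = \sqrt{- 45 \left(1 - -15435\right)} - \sqrt{574^{2} + \left(-16\right)^{2}} = \sqrt{- 45 \left(1 + 15435\right)} - \sqrt{329476 + 256} = \sqrt{\left(-45\right) 15436} - \sqrt{329732} = \sqrt{-694620} - 2 \sqrt{82433} = 6 i \sqrt{19295} - 2 \sqrt{82433} = - 2 \sqrt{82433} + 6 i \sqrt{19295}$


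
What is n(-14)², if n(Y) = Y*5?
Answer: 4900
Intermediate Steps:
n(Y) = 5*Y
n(-14)² = (5*(-14))² = (-70)² = 4900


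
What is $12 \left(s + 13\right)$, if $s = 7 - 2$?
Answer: $216$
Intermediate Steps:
$s = 5$
$12 \left(s + 13\right) = 12 \left(5 + 13\right) = 12 \cdot 18 = 216$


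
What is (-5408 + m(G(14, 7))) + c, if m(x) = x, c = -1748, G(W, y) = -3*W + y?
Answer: -7191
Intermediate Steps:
G(W, y) = y - 3*W
(-5408 + m(G(14, 7))) + c = (-5408 + (7 - 3*14)) - 1748 = (-5408 + (7 - 42)) - 1748 = (-5408 - 35) - 1748 = -5443 - 1748 = -7191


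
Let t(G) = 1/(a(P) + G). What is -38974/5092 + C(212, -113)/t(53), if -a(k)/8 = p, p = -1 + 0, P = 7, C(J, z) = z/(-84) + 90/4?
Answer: 154720505/106932 ≈ 1446.9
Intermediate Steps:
C(J, z) = 45/2 - z/84 (C(J, z) = z*(-1/84) + 90*(¼) = -z/84 + 45/2 = 45/2 - z/84)
p = -1
a(k) = 8 (a(k) = -8*(-1) = 8)
t(G) = 1/(8 + G)
-38974/5092 + C(212, -113)/t(53) = -38974/5092 + (45/2 - 1/84*(-113))/(1/(8 + 53)) = -38974*1/5092 + (45/2 + 113/84)/(1/61) = -19487/2546 + 2003/(84*(1/61)) = -19487/2546 + (2003/84)*61 = -19487/2546 + 122183/84 = 154720505/106932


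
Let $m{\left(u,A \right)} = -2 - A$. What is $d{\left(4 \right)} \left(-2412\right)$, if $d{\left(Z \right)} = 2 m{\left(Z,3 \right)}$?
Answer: $24120$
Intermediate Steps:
$d{\left(Z \right)} = -10$ ($d{\left(Z \right)} = 2 \left(-2 - 3\right) = 2 \left(-5\right) = -10$)
$d{\left(4 \right)} \left(-2412\right) = \left(-10\right) \left(-2412\right) = 24120$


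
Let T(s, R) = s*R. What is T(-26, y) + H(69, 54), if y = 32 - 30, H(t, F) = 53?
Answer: 1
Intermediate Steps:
y = 2
T(s, R) = R*s
T(-26, y) + H(69, 54) = 2*(-26) + 53 = -52 + 53 = 1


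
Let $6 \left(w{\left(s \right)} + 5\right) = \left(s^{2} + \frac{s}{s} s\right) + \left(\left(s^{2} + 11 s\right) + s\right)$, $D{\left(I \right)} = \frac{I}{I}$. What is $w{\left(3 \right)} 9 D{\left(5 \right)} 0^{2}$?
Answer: $0$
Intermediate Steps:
$D{\left(I \right)} = 1$
$w{\left(s \right)} = -5 + \frac{s^{2}}{3} + \frac{13 s}{6}$ ($w{\left(s \right)} = -5 + \frac{\left(s^{2} + \frac{s}{s} s\right) + \left(\left(s^{2} + 11 s\right) + s\right)}{6} = -5 + \frac{\left(s^{2} + 1 s\right) + \left(s^{2} + 12 s\right)}{6} = -5 + \frac{\left(s^{2} + s\right) + \left(s^{2} + 12 s\right)}{6} = -5 + \frac{\left(s + s^{2}\right) + \left(s^{2} + 12 s\right)}{6} = -5 + \frac{2 s^{2} + 13 s}{6} = -5 + \left(\frac{s^{2}}{3} + \frac{13 s}{6}\right) = -5 + \frac{s^{2}}{3} + \frac{13 s}{6}$)
$w{\left(3 \right)} 9 D{\left(5 \right)} 0^{2} = \left(-5 + \frac{3^{2}}{3} + \frac{13}{6} \cdot 3\right) 9 \cdot 1 \cdot 0^{2} = \left(-5 + \frac{1}{3} \cdot 9 + \frac{13}{2}\right) 9 \cdot 0 = \left(-5 + 3 + \frac{13}{2}\right) 0 = \frac{9}{2} \cdot 0 = 0$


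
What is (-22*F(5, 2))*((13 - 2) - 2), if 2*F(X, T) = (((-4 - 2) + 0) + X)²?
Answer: -99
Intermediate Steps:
F(X, T) = (-6 + X)²/2 (F(X, T) = (((-4 - 2) + 0) + X)²/2 = ((-6 + 0) + X)²/2 = (-6 + X)²/2)
(-22*F(5, 2))*((13 - 2) - 2) = (-11*(-6 + 5)²)*((13 - 2) - 2) = (-11*(-1)²)*(11 - 2) = -11*9 = -99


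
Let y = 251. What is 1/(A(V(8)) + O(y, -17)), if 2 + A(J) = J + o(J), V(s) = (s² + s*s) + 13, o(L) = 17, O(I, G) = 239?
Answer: 1/395 ≈ 0.0025316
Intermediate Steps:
V(s) = 13 + 2*s² (V(s) = (s² + s²) + 13 = 2*s² + 13 = 13 + 2*s²)
A(J) = 15 + J (A(J) = -2 + (J + 17) = -2 + (17 + J) = 15 + J)
1/(A(V(8)) + O(y, -17)) = 1/((15 + (13 + 2*8²)) + 239) = 1/((15 + (13 + 2*64)) + 239) = 1/((15 + (13 + 128)) + 239) = 1/((15 + 141) + 239) = 1/(156 + 239) = 1/395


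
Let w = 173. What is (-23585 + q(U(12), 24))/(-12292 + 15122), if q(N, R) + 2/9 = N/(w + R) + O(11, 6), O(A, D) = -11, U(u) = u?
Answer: -20917997/2508795 ≈ -8.3379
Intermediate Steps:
q(N, R) = -101/9 + N/(173 + R) (q(N, R) = -2/9 + (N/(173 + R) - 11) = -2/9 + (-11 + N/(173 + R)) = -101/9 + N/(173 + R))
(-23585 + q(U(12), 24))/(-12292 + 15122) = (-23585 + (-17473 - 101*24 + 9*12)/(9*(173 + 24)))/(-12292 + 15122) = (-23585 + (⅑)*(-17473 - 2424 + 108)/197)/2830 = (-23585 + (⅑)*(1/197)*(-19789))*(1/2830) = (-23585 - 19789/1773)*(1/2830) = -41835994/1773*1/2830 = -20917997/2508795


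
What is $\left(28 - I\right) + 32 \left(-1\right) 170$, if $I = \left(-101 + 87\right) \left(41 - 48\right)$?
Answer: $-5510$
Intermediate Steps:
$I = 98$ ($I = \left(-14\right) \left(-7\right) = 98$)
$\left(28 - I\right) + 32 \left(-1\right) 170 = \left(28 - 98\right) + 32 \left(-1\right) 170 = \left(28 - 98\right) - 5440 = -70 - 5440 = -5510$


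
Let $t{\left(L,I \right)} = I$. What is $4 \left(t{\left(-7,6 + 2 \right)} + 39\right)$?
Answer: $188$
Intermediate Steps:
$4 \left(t{\left(-7,6 + 2 \right)} + 39\right) = 4 \left(\left(6 + 2\right) + 39\right) = 4 \left(8 + 39\right) = 4 \cdot 47 = 188$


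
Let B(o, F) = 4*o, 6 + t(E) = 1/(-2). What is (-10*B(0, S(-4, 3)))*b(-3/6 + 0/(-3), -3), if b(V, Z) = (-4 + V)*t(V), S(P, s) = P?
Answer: 0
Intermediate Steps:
t(E) = -13/2 (t(E) = -6 + 1/(-2) = -6 - 1/2 = -13/2)
b(V, Z) = 26 - 13*V/2 (b(V, Z) = (-4 + V)*(-13/2) = 26 - 13*V/2)
(-10*B(0, S(-4, 3)))*b(-3/6 + 0/(-3), -3) = (-40*0)*(26 - 13*(-3/6 + 0/(-3))/2) = (-10*0)*(26 - 13*(-3*1/6 + 0*(-1/3))/2) = 0*(26 - 13*(-1/2 + 0)/2) = 0*(26 - 13/2*(-1/2)) = 0*(26 + 13/4) = 0*(117/4) = 0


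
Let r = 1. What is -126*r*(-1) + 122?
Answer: 248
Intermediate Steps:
-126*r*(-1) + 122 = -126*(-1) + 122 = 126 + 122 = 248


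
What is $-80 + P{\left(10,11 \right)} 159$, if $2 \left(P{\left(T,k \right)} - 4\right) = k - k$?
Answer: $556$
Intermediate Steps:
$P{\left(T,k \right)} = 4$ ($P{\left(T,k \right)} = 4 + \frac{k - k}{2} = 4 + \frac{1}{2} \cdot 0 = 4 + 0 = 4$)
$-80 + P{\left(10,11 \right)} 159 = -80 + 4 \cdot 159 = -80 + 636 = 556$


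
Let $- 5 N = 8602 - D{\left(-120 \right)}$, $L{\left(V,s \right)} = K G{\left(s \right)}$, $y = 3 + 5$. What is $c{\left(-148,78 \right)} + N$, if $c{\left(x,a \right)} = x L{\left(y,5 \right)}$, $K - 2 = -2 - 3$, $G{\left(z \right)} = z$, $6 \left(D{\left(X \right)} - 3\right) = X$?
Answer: $\frac{2481}{5} \approx 496.2$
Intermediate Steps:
$y = 8$
$D{\left(X \right)} = 3 + \frac{X}{6}$
$K = -3$ ($K = 2 - 5 = -3$)
$L{\left(V,s \right)} = - 3 s$
$N = - \frac{8619}{5}$ ($N = - \frac{8602 - \left(3 + \frac{1}{6} \left(-120\right)\right)}{5} = - \frac{8602 - \left(3 - 20\right)}{5} = - \frac{8602 - -17}{5} = - \frac{8602 + 17}{5} = \left(- \frac{1}{5}\right) 8619 = - \frac{8619}{5} \approx -1723.8$)
$c{\left(x,a \right)} = - 15 x$ ($c{\left(x,a \right)} = x \left(\left(-3\right) 5\right) = x \left(-15\right) = - 15 x$)
$c{\left(-148,78 \right)} + N = \left(-15\right) \left(-148\right) - \frac{8619}{5} = 2220 - \frac{8619}{5} = \frac{2481}{5}$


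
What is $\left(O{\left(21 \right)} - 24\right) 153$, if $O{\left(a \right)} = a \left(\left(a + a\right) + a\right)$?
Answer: $198747$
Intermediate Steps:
$O{\left(a \right)} = 3 a^{2}$ ($O{\left(a \right)} = a \left(2 a + a\right) = a 3 a = 3 a^{2}$)
$\left(O{\left(21 \right)} - 24\right) 153 = \left(3 \cdot 21^{2} - 24\right) 153 = \left(3 \cdot 441 - 24\right) 153 = \left(1323 - 24\right) 153 = 1299 \cdot 153 = 198747$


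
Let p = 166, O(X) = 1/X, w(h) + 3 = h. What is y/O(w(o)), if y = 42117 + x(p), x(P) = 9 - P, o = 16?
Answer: 545480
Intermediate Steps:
w(h) = -3 + h
y = 41960 (y = 42117 + (9 - 1*166) = 42117 + (9 - 166) = 42117 - 157 = 41960)
y/O(w(o)) = 41960/(1/(-3 + 16)) = 41960/(1/13) = 41960*13 = 545480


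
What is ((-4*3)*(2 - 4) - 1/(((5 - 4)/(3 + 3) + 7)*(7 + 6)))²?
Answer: 179828100/312481 ≈ 575.48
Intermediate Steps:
((-4*3)*(2 - 4) - 1/(((5 - 4)/(3 + 3) + 7)*(7 + 6)))² = (-12*(-2) - 1/((1/6 + 7)*13))² = (24 - 1/((1*(⅙) + 7)*13))² = (24 - 1/((⅙ + 7)*13))² = (24 - 1/((43/6)*13))² = (24 - 1/559/6)² = (24 - 1*6/559)² = (24 - 6/559)² = (13410/559)² = 179828100/312481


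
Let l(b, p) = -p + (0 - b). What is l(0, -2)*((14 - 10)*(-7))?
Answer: -56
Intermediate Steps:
l(b, p) = -b - p (l(b, p) = -p - b = -b - p)
l(0, -2)*((14 - 10)*(-7)) = (-1*0 - 1*(-2))*((14 - 10)*(-7)) = (0 + 2)*(4*(-7)) = 2*(-28) = -56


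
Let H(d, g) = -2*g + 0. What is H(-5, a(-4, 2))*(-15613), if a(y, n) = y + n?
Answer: -62452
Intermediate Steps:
a(y, n) = n + y
H(d, g) = -2*g
H(-5, a(-4, 2))*(-15613) = -2*(2 - 4)*(-15613) = -2*(-2)*(-15613) = 4*(-15613) = -62452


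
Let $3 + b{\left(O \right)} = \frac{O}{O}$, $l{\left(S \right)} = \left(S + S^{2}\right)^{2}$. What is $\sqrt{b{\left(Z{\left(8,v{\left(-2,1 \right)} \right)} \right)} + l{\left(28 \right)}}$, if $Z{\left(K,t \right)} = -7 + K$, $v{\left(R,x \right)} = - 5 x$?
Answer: $\sqrt{659342} \approx 812.0$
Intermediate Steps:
$b{\left(O \right)} = -2$ ($b{\left(O \right)} = -3 + \frac{O}{O} = -3 + 1 = -2$)
$\sqrt{b{\left(Z{\left(8,v{\left(-2,1 \right)} \right)} \right)} + l{\left(28 \right)}} = \sqrt{-2 + 28^{2} \left(1 + 28\right)^{2}} = \sqrt{-2 + 784 \cdot 29^{2}} = \sqrt{-2 + 784 \cdot 841} = \sqrt{-2 + 659344} = \sqrt{659342}$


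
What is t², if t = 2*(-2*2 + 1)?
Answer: 36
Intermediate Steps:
t = -6 (t = 2*(-4 + 1) = 2*(-3) = -6)
t² = (-6)² = 36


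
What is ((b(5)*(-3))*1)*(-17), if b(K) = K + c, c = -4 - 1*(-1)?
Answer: 102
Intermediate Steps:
c = -3 (c = -4 + 1 = -3)
b(K) = -3 + K (b(K) = K - 3 = -3 + K)
((b(5)*(-3))*1)*(-17) = (((-3 + 5)*(-3))*1)*(-17) = ((2*(-3))*1)*(-17) = -6*1*(-17) = -6*(-17) = 102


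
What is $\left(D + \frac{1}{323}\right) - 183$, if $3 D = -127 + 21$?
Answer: $- \frac{211562}{969} \approx -218.33$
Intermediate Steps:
$D = - \frac{106}{3}$ ($D = \frac{-127 + 21}{3} = \frac{1}{3} \left(-106\right) = - \frac{106}{3} \approx -35.333$)
$\left(D + \frac{1}{323}\right) - 183 = \left(- \frac{106}{3} + \frac{1}{323}\right) - 183 = - \frac{34235}{969} - 183 = - \frac{211562}{969}$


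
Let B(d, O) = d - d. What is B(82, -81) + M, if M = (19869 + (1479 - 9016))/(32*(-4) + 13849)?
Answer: 12332/13721 ≈ 0.89877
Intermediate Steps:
B(d, O) = 0
M = 12332/13721 (M = (19869 - 7537)/(-128 + 13849) = 12332/13721 ≈ 0.89877)
B(82, -81) + M = 0 + 12332/13721 = 12332/13721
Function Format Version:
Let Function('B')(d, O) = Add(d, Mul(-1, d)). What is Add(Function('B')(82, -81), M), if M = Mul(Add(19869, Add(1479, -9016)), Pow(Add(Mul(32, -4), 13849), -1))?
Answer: Rational(12332, 13721) ≈ 0.89877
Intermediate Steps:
Function('B')(d, O) = 0
M = Rational(12332, 13721) (M = Mul(Add(19869, -7537), Pow(Add(-128, 13849), -1)) = Mul(12332, Pow(13721, -1)) = Mul(12332, Rational(1, 13721)) = Rational(12332, 13721) ≈ 0.89877)
Add(Function('B')(82, -81), M) = Add(0, Rational(12332, 13721)) = Rational(12332, 13721)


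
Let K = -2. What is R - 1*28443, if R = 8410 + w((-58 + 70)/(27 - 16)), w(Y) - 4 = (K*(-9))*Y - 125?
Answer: -221478/11 ≈ -20134.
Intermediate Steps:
w(Y) = -121 + 18*Y (w(Y) = 4 + ((-2*(-9))*Y - 125) = 4 + (18*Y - 125) = 4 + (-125 + 18*Y) = -121 + 18*Y)
R = 91395/11 (R = 8410 + (-121 + 18*((-58 + 70)/(27 - 16))) = 8410 + (-121 + 18*(12/11)) = 8410 + (-121 + 216/11) = 8410 - 1115/11 = 91395/11 ≈ 8308.6)
R - 1*28443 = 91395/11 - 1*28443 = 91395/11 - 28443 = -221478/11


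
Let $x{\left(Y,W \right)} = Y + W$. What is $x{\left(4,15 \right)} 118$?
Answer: $2242$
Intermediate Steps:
$x{\left(Y,W \right)} = W + Y$
$x{\left(4,15 \right)} 118 = \left(15 + 4\right) 118 = 19 \cdot 118 = 2242$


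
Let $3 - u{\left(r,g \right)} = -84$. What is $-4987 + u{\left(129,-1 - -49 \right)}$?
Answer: $-4900$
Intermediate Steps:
$u{\left(r,g \right)} = 87$ ($u{\left(r,g \right)} = 3 - -84 = 3 + 84 = 87$)
$-4987 + u{\left(129,-1 - -49 \right)} = -4987 + 87 = -4900$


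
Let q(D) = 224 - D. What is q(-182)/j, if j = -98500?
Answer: -203/49250 ≈ -0.0041218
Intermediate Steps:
q(-182)/j = (224 - 1*(-182))/(-98500) = (224 + 182)*(-1/98500) = 406*(-1/98500) = -203/49250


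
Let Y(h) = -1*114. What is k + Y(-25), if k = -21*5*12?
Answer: -1374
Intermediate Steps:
Y(h) = -114
k = -1260 (k = -105*12 = -1260)
k + Y(-25) = -1260 - 114 = -1374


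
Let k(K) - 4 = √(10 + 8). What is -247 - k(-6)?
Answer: -251 - 3*√2 ≈ -255.24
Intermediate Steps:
k(K) = 4 + 3*√2 (k(K) = 4 + √(10 + 8) = 4 + √18 = 4 + 3*√2)
-247 - k(-6) = -247 - (4 + 3*√2) = -247 + (-4 - 3*√2) = -251 - 3*√2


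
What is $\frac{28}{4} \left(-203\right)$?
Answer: $-1421$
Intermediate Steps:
$\frac{28}{4} \left(-203\right) = 28 \cdot \frac{1}{4} \left(-203\right) = 7 \left(-203\right) = -1421$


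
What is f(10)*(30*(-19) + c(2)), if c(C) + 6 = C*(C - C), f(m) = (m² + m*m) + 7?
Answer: -119232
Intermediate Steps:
f(m) = 7 + 2*m² (f(m) = (m² + m²) + 7 = 2*m² + 7 = 7 + 2*m²)
c(C) = -6 (c(C) = -6 + C*(C - C) = -6 + C*0 = -6 + 0 = -6)
f(10)*(30*(-19) + c(2)) = (7 + 2*10²)*(30*(-19) - 6) = (7 + 2*100)*(-570 - 6) = (7 + 200)*(-576) = 207*(-576) = -119232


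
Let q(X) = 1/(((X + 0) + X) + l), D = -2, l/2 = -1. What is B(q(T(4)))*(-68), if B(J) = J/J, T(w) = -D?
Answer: -68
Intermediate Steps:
l = -2 (l = 2*(-1) = -2)
T(w) = 2 (T(w) = -1*(-2) = 2)
q(X) = 1/(-2 + 2*X) (q(X) = 1/(((X + 0) + X) - 2) = 1/((X + X) - 2) = 1/(2*X - 2) = 1/(-2 + 2*X))
B(J) = 1
B(q(T(4)))*(-68) = 1*(-68) = -68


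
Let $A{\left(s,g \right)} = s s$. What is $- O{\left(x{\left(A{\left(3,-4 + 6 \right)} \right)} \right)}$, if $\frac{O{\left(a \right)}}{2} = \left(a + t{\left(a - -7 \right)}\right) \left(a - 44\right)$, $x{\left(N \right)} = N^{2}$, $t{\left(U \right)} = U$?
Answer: $-12506$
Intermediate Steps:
$A{\left(s,g \right)} = s^{2}$
$O{\left(a \right)} = 2 \left(-44 + a\right) \left(7 + 2 a\right)$ ($O{\left(a \right)} = 2 \left(a + \left(a - -7\right)\right) \left(a - 44\right) = 2 \left(a + \left(a + 7\right)\right) \left(-44 + a\right) = 2 \left(a + \left(7 + a\right)\right) \left(-44 + a\right) = 2 \left(7 + 2 a\right) \left(-44 + a\right) = 2 \left(-44 + a\right) \left(7 + 2 a\right)$)
$- O{\left(x{\left(A{\left(3,-4 + 6 \right)} \right)} \right)} = - (-616 - 162 \left(3^{2}\right)^{2} + 4 \left(\left(3^{2}\right)^{2}\right)^{2}) = - (-616 - 162 \cdot 9^{2} + 4 \left(9^{2}\right)^{2}) = - (-616 - 13122 + 4 \cdot 81^{2}) = - (-616 - 13122 + 4 \cdot 6561) = - (-616 - 13122 + 26244) = \left(-1\right) 12506 = -12506$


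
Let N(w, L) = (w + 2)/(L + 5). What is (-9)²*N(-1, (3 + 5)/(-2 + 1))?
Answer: -27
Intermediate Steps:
N(w, L) = (2 + w)/(5 + L)
(-9)²*N(-1, (3 + 5)/(-2 + 1)) = (-9)²*((2 - 1)/(5 + (3 + 5)/(-2 + 1))) = 81*(1/(5 + 8/(-1))) = 81*(1/(5 + 8*(-1))) = 81*(1/(5 - 8)) = 81*(1/(-3)) = 81*(-⅓*1) = 81*(-⅓) = -27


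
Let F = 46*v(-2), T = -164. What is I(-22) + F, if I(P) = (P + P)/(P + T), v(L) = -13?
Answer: -55592/93 ≈ -597.76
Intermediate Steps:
I(P) = 2*P/(-164 + P) (I(P) = (P + P)/(P - 164) = (2*P)/(-164 + P) = 2*P/(-164 + P))
F = -598 (F = 46*(-13) = -598)
I(-22) + F = 2*(-22)/(-164 - 22) - 598 = 2*(-22)/(-186) - 598 = 2*(-22)*(-1/186) - 598 = 22/93 - 598 = -55592/93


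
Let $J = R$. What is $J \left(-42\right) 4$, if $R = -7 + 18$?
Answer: $-1848$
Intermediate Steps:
$R = 11$
$J = 11$
$J \left(-42\right) 4 = 11 \left(-42\right) 4 = \left(-462\right) 4 = -1848$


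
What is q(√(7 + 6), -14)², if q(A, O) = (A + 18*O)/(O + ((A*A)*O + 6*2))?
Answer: (252 - √13)²/33856 ≈ 1.8224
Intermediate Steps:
q(A, O) = (A + 18*O)/(12 + O + O*A²) (q(A, O) = (A + 18*O)/(O + (A²*O + 12)) = (A + 18*O)/(O + (O*A² + 12)) = (A + 18*O)/(O + (12 + O*A²)) = (A + 18*O)/(12 + O + O*A²))
q(√(7 + 6), -14)² = ((√(7 + 6) + 18*(-14))/(12 - 14 - 14*(√(7 + 6))²))² = ((√13 - 252)/(12 - 14 - 14*(√13)²))² = ((-252 + √13)/(12 - 14 - 14*13))² = ((-252 + √13)/(12 - 14 - 182))² = ((-252 + √13)/(-184))² = (-(-252 + √13)/184)² = (63/46 - √13/184)²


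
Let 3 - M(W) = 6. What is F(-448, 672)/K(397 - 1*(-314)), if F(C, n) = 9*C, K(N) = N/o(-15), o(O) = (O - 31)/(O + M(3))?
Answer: -10304/711 ≈ -14.492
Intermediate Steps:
M(W) = -3 (M(W) = 3 - 1*6 = 3 - 6 = -3)
o(O) = (-31 + O)/(-3 + O) (o(O) = (O - 31)/(O - 3) = (-31 + O)/(-3 + O))
K(N) = 9*N/23 (K(N) = N/(((-31 - 15)/(-3 - 15))) = N/((-46/(-18))) = N/((-1/18*(-46))) = N/(23/9) = N*(9/23) = 9*N/23)
F(-448, 672)/K(397 - 1*(-314)) = (9*(-448))/((9*(397 - 1*(-314))/23)) = -4032*23/(9*(397 + 314)) = -4032/((9/23)*711) = -4032/6399/23 = -4032*23/6399 = -10304/711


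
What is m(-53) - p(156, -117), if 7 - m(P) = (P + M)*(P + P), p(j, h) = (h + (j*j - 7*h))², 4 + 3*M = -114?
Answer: -1880733673/3 ≈ -6.2691e+8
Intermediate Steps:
M = -118/3 (M = -4/3 + (⅓)*(-114) = -4/3 - 38 = -118/3 ≈ -39.333)
p(j, h) = (j² - 6*h)² (p(j, h) = (h + (j² - 7*h))² = (j² - 6*h)²)
m(P) = 7 - 2*P*(-118/3 + P) (m(P) = 7 - (P - 118/3)*(P + P) = 7 - (-118/3 + P)*2*P = 7 - 2*P*(-118/3 + P))
m(-53) - p(156, -117) = (7 - 2*(-53)² + (236/3)*(-53)) - (-1*156² + 6*(-117))² = (7 - 2*2809 - 12508/3) - (-1*24336 - 702)² = (7 - 5618 - 12508/3) - (-24336 - 702)² = -29341/3 - 1*(-25038)² = -29341/3 - 1*626901444 = -29341/3 - 626901444 = -1880733673/3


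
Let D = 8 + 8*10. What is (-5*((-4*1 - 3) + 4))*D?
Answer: 1320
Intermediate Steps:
D = 88 (D = 8 + 80 = 88)
(-5*((-4*1 - 3) + 4))*D = -5*((-4*1 - 3) + 4)*88 = -5*((-4 - 3) + 4)*88 = -5*(-7 + 4)*88 = -5*(-3)*88 = 15*88 = 1320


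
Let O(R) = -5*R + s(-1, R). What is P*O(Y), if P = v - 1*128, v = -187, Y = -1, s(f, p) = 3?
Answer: -2520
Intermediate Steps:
O(R) = 3 - 5*R (O(R) = -5*R + 3 = 3 - 5*R)
P = -315 (P = -187 - 1*128 = -187 - 128 = -315)
P*O(Y) = -315*(3 - 5*(-1)) = -315*(3 + 5) = -315*8 = -2520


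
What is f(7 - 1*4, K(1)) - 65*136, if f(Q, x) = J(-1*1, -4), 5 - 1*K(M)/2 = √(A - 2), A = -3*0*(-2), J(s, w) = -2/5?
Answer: -44202/5 ≈ -8840.4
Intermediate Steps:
J(s, w) = -⅖ (J(s, w) = -2*⅕ = -⅖)
A = 0 (A = 0*(-2) = 0)
K(M) = 10 - 2*I*√2 (K(M) = 10 - 2*√(0 - 2) = 10 - 2*I*√2)
f(Q, x) = -⅖
f(7 - 1*4, K(1)) - 65*136 = -⅖ - 65*136 = -⅖ - 8840 = -44202/5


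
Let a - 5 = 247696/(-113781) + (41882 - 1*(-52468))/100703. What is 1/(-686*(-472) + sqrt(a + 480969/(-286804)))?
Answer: 1064053521618919737024/344532017865188169831595967 - 2*sqrt(5623627017751746167858130313863)/344532017865188169831595967 ≈ 3.0884e-6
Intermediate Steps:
a = 43081947277/11458088043 (a = 5 + (247696/(-113781) + (41882 - 1*(-52468))/100703) = 5 + (247696*(-1/113781) + (41882 + 52468)*(1/100703)) = 5 + (-247696/113781 + 94350*(1/100703)) = 5 + (-247696/113781 + 94350/100703) = 5 - 14208492938/11458088043 = 43081947277/11458088043 ≈ 3.7600)
1/(-686*(-472) + sqrt(a + 480969/(-286804))) = 1/(-686*(-472) + sqrt(43081947277/11458088043 + 480969/(-286804))) = 1/(323792 + sqrt(43081947277/11458088043 + 480969*(-1/286804))) = 1/(323792 + sqrt(43081947277/11458088043 - 480969/286804)) = 1/(323792 + sqrt(6845089658879041/3286225483084572)) = 1/(323792 + sqrt(5623627017751746167858130313863)/1643112741542286)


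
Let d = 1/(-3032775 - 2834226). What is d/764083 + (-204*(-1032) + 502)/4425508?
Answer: 473010632129919991/9919501192180308582 ≈ 0.047685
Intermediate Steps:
d = -1/5867001 (d = 1/(-5867001) = -1/5867001 ≈ -1.7044e-7)
d/764083 + (-204*(-1032) + 502)/4425508 = -1/5867001/764083 + (-204*(-1032) + 502)/4425508 = -1/5867001*1/764083 + (210528 + 502)*(1/4425508) = -1/4482875725083 + 211030*(1/4425508) = -1/4482875725083 + 105515/2212754 = 473010632129919991/9919501192180308582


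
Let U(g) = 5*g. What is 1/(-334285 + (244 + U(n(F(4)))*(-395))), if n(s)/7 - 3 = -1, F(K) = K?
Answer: -1/361691 ≈ -2.7648e-6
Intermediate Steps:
n(s) = 14 (n(s) = 21 + 7*(-1) = 21 - 7 = 14)
1/(-334285 + (244 + U(n(F(4)))*(-395))) = 1/(-334285 + (244 + (5*14)*(-395))) = 1/(-334285 + (244 + 70*(-395))) = 1/(-334285 + (244 - 27650)) = 1/(-334285 - 27406) = 1/(-361691) = -1/361691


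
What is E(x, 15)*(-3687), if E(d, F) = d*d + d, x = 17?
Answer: -1128222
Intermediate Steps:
E(d, F) = d + d² (E(d, F) = d² + d = d + d²)
E(x, 15)*(-3687) = (17*(1 + 17))*(-3687) = (17*18)*(-3687) = 306*(-3687) = -1128222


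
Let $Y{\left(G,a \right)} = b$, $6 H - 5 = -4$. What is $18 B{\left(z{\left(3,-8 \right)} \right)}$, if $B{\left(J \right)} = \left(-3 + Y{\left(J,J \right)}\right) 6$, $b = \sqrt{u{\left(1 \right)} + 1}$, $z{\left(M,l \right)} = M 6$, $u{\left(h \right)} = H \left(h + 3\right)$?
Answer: $-324 + 36 \sqrt{15} \approx -184.57$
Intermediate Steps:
$H = \frac{1}{6}$ ($H = \frac{5}{6} + \frac{1}{6} \left(-4\right) = \frac{5}{6} - \frac{2}{3} = \frac{1}{6} \approx 0.16667$)
$u{\left(h \right)} = \frac{1}{2} + \frac{h}{6}$ ($u{\left(h \right)} = \frac{h + 3}{6} = \frac{3 + h}{6} = \frac{1}{2} + \frac{h}{6}$)
$z{\left(M,l \right)} = 6 M$
$b = \frac{\sqrt{15}}{3}$ ($b = \sqrt{\left(\frac{1}{2} + \frac{1}{6} \cdot 1\right) + 1} = \sqrt{\left(\frac{1}{2} + \frac{1}{6}\right) + 1} = \sqrt{\frac{2}{3} + 1} = \sqrt{\frac{5}{3}} = \frac{\sqrt{15}}{3} \approx 1.291$)
$Y{\left(G,a \right)} = \frac{\sqrt{15}}{3}$
$B{\left(J \right)} = -18 + 2 \sqrt{15}$ ($B{\left(J \right)} = \left(-3 + \frac{\sqrt{15}}{3}\right) 6 = -18 + 2 \sqrt{15}$)
$18 B{\left(z{\left(3,-8 \right)} \right)} = 18 \left(-18 + 2 \sqrt{15}\right) = -324 + 36 \sqrt{15}$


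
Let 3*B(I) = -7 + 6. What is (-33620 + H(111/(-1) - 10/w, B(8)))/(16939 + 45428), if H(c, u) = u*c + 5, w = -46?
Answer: -2316887/4303323 ≈ -0.53839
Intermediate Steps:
B(I) = -1/3 (B(I) = (-7 + 6)/3 = (1/3)*(-1) = -1/3)
H(c, u) = 5 + c*u (H(c, u) = c*u + 5 = 5 + c*u)
(-33620 + H(111/(-1) - 10/w, B(8)))/(16939 + 45428) = (-33620 + (5 + (111/(-1) - 10/(-46))*(-1/3)))/(16939 + 45428) = (-33620 + (5 + (111*(-1) - 10*(-1/46))*(-1/3)))/62367 = (-33620 + (5 + (-111 + 5/23)*(-1/3)))*(1/62367) = (-33620 + (5 - 2548/23*(-1/3)))*(1/62367) = (-33620 + (5 + 2548/69))*(1/62367) = (-33620 + 2893/69)*(1/62367) = -2316887/69*1/62367 = -2316887/4303323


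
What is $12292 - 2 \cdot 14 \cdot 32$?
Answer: $11396$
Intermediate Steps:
$12292 - 2 \cdot 14 \cdot 32 = 12292 - 28 \cdot 32 = 12292 - 896 = 11396$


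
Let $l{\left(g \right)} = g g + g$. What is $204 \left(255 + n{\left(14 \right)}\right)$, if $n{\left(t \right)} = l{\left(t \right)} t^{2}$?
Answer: $8448660$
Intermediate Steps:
$l{\left(g \right)} = g + g^{2}$ ($l{\left(g \right)} = g^{2} + g = g + g^{2}$)
$n{\left(t \right)} = t^{3} \left(1 + t\right)$ ($n{\left(t \right)} = t \left(1 + t\right) t^{2} = t^{3} \left(1 + t\right)$)
$204 \left(255 + n{\left(14 \right)}\right) = 204 \left(255 + 14^{3} \left(1 + 14\right)\right) = 204 \left(255 + 2744 \cdot 15\right) = 204 \left(255 + 41160\right) = 204 \cdot 41415 = 8448660$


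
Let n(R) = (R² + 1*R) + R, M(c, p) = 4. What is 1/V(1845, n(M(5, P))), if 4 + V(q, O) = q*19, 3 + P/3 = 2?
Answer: 1/35051 ≈ 2.8530e-5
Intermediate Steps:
P = -3 (P = -9 + 3*2 = -9 + 6 = -3)
n(R) = R² + 2*R (n(R) = (R² + R) + R = (R + R²) + R = R² + 2*R)
V(q, O) = -4 + 19*q (V(q, O) = -4 + q*19 = -4 + 19*q)
1/V(1845, n(M(5, P))) = 1/(-4 + 19*1845) = 1/(-4 + 35055) = 1/35051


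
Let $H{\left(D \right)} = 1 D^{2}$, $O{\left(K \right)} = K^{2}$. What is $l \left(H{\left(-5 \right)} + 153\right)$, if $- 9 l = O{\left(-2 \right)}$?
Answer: $- \frac{712}{9} \approx -79.111$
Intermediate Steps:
$l = - \frac{4}{9}$ ($l = - \frac{\left(-2\right)^{2}}{9} = \left(- \frac{1}{9}\right) 4 = - \frac{4}{9} \approx -0.44444$)
$H{\left(D \right)} = D^{2}$
$l \left(H{\left(-5 \right)} + 153\right) = - \frac{4 \left(\left(-5\right)^{2} + 153\right)}{9} = - \frac{4 \left(25 + 153\right)}{9} = \left(- \frac{4}{9}\right) 178 = - \frac{712}{9}$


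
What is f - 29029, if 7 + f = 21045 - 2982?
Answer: -10973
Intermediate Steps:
f = 18056 (f = -7 + (21045 - 2982) = -7 + 18063 = 18056)
f - 29029 = 18056 - 29029 = -10973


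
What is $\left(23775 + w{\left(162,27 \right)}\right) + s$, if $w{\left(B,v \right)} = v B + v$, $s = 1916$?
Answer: $30092$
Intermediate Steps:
$w{\left(B,v \right)} = v + B v$ ($w{\left(B,v \right)} = B v + v = v + B v$)
$\left(23775 + w{\left(162,27 \right)}\right) + s = \left(23775 + 27 \left(1 + 162\right)\right) + 1916 = \left(23775 + 27 \cdot 163\right) + 1916 = \left(23775 + 4401\right) + 1916 = 28176 + 1916 = 30092$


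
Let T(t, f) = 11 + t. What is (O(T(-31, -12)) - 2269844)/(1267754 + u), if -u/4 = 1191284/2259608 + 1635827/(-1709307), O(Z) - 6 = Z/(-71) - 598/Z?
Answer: -778055584387962063807/434567371306745228320 ≈ -1.7904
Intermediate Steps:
O(Z) = 6 - 598/Z - Z/71 (O(Z) = 6 + (Z/(-71) - 598/Z) = 6 + (Z*(-1/71) - 598/Z) = 6 + (-Z/71 - 598/Z) = 6 + (-598/Z - Z/71) = 6 - 598/Z - Z/71)
u = 830028847814/482795471457 (u = -4*(1191284/2259608 + 1635827/(-1709307)) = -4*(1191284*(1/2259608) + 1635827*(-1/1709307)) = -4*(297821/564902 - 1635827/1709307) = -4*(-415014423907/965590942914) = 830028847814/482795471457 ≈ 1.7192)
(O(T(-31, -12)) - 2269844)/(1267754 + u) = ((6 - 598/(11 - 31) - (11 - 31)/71) - 2269844)/(1267754 + 830028847814/482795471457) = ((6 - 598/(-20) - 1/71*(-20)) - 2269844)/(612066720150345392/482795471457) = ((6 - 598*(-1/20) + 20/71) - 2269844)*(482795471457/612066720150345392) = ((6 + 299/10 + 20/71) - 2269844)*(482795471457/612066720150345392) = (25689/710 - 2269844)*(482795471457/612066720150345392) = -1611563551/710*482795471457/612066720150345392 = -778055584387962063807/434567371306745228320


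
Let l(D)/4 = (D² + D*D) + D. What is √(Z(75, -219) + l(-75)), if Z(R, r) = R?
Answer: 15*√199 ≈ 211.60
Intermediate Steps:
l(D) = 4*D + 8*D² (l(D) = 4*((D² + D*D) + D) = 4*((D² + D²) + D) = 4*(2*D² + D) = 4*(D + 2*D²) = 4*D + 8*D²)
√(Z(75, -219) + l(-75)) = √(75 + 4*(-75)*(1 + 2*(-75))) = √(75 + 4*(-75)*(1 - 150)) = √(75 + 4*(-75)*(-149)) = √(75 + 44700) = √44775 = 15*√199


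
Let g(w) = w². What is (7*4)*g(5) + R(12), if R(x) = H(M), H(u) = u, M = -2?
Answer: 698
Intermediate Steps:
R(x) = -2
(7*4)*g(5) + R(12) = (7*4)*5² - 2 = 28*25 - 2 = 700 - 2 = 698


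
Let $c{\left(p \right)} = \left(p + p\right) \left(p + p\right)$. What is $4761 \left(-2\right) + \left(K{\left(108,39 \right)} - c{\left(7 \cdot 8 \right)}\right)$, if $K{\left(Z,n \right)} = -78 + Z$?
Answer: $-22036$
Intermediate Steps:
$c{\left(p \right)} = 4 p^{2}$ ($c{\left(p \right)} = 2 p 2 p = 4 p^{2}$)
$4761 \left(-2\right) + \left(K{\left(108,39 \right)} - c{\left(7 \cdot 8 \right)}\right) = 4761 \left(-2\right) + \left(\left(-78 + 108\right) - 4 \left(7 \cdot 8\right)^{2}\right) = -9522 + \left(30 - 4 \cdot 56^{2}\right) = -9522 + \left(30 - 4 \cdot 3136\right) = -9522 + \left(30 - 12544\right) = -9522 - 12514 = -22036$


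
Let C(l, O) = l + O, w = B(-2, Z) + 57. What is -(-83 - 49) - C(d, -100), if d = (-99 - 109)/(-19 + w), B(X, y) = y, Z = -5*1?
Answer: 7864/33 ≈ 238.30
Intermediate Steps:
Z = -5
w = 52 (w = -5 + 57 = 52)
d = -208/33 (d = (-99 - 109)/(-19 + 52) = -208/33 ≈ -6.3030)
C(l, O) = O + l
-(-83 - 49) - C(d, -100) = -(-83 - 49) - (-100 - 208/33) = -1*(-132) - 1*(-3508/33) = 132 + 3508/33 = 7864/33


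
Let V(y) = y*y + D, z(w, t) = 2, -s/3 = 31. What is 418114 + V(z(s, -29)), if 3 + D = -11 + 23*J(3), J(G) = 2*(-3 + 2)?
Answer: 418058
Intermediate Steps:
s = -93 (s = -3*31 = -93)
J(G) = -2 (J(G) = 2*(-1) = -2)
D = -60 (D = -3 + (-11 + 23*(-2)) = -3 + (-11 - 46) = -3 - 57 = -60)
V(y) = -60 + y**2 (V(y) = y*y - 60 = y**2 - 60 = -60 + y**2)
418114 + V(z(s, -29)) = 418114 + (-60 + 2**2) = 418114 + (-60 + 4) = 418114 - 56 = 418058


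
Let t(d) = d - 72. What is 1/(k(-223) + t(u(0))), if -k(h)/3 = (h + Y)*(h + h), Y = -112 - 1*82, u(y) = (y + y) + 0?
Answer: -1/558018 ≈ -1.7921e-6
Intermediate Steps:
u(y) = 2*y (u(y) = 2*y + 0 = 2*y)
Y = -194 (Y = -112 - 82 = -194)
k(h) = -6*h*(-194 + h) (k(h) = -3*(h - 194)*(h + h) = -3*(-194 + h)*2*h = -6*h*(-194 + h))
t(d) = -72 + d
1/(k(-223) + t(u(0))) = 1/(6*(-223)*(194 - 1*(-223)) + (-72 + 2*0)) = 1/(6*(-223)*(194 + 223) + (-72 + 0)) = 1/(6*(-223)*417 - 72) = 1/(-557946 - 72) = 1/(-558018) = -1/558018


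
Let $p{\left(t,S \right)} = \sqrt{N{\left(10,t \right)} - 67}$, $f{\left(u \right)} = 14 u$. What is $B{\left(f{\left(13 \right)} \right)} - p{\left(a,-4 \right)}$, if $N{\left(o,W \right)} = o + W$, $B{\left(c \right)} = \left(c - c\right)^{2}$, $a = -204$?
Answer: $- 3 i \sqrt{29} \approx - 16.155 i$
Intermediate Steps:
$B{\left(c \right)} = 0$ ($B{\left(c \right)} = 0^{2} = 0$)
$N{\left(o,W \right)} = W + o$
$p{\left(t,S \right)} = \sqrt{-57 + t}$ ($p{\left(t,S \right)} = \sqrt{\left(t + 10\right) - 67} = \sqrt{\left(10 + t\right) - 67} = \sqrt{-57 + t}$)
$B{\left(f{\left(13 \right)} \right)} - p{\left(a,-4 \right)} = 0 - \sqrt{-57 - 204} = 0 - \sqrt{-261} = 0 - 3 i \sqrt{29} = - 3 i \sqrt{29}$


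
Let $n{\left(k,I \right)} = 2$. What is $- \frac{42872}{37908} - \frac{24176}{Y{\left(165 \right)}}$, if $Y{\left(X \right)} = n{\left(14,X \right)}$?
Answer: $- \frac{114568694}{9477} \approx -12089.0$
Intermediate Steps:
$Y{\left(X \right)} = 2$
$- \frac{42872}{37908} - \frac{24176}{Y{\left(165 \right)}} = - \frac{42872}{37908} - \frac{24176}{2} = \left(-42872\right) \frac{1}{37908} - 12088 = - \frac{10718}{9477} - 12088 = - \frac{114568694}{9477}$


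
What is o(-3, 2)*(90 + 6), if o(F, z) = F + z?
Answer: -96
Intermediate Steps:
o(-3, 2)*(90 + 6) = (-3 + 2)*(90 + 6) = -1*96 = -96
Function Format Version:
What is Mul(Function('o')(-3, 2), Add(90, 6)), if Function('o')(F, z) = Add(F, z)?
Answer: -96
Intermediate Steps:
Mul(Function('o')(-3, 2), Add(90, 6)) = Mul(Add(-3, 2), Add(90, 6)) = Mul(-1, 96) = -96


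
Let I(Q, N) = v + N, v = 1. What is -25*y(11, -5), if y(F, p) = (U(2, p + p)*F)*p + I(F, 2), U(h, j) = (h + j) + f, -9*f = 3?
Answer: -34600/3 ≈ -11533.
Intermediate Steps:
f = -1/3 (f = -1/9*3 = -1/3 ≈ -0.33333)
U(h, j) = -1/3 + h + j (U(h, j) = (h + j) - 1/3 = -1/3 + h + j)
I(Q, N) = 1 + N
y(F, p) = 3 + F*p*(5/3 + 2*p) (y(F, p) = ((-1/3 + 2 + (p + p))*F)*p + (1 + 2) = ((-1/3 + 2 + 2*p)*F)*p + 3 = ((5/3 + 2*p)*F)*p + 3 = (F*(5/3 + 2*p))*p + 3 = F*p*(5/3 + 2*p) + 3 = 3 + F*p*(5/3 + 2*p))
-25*y(11, -5) = -25*(3 + (1/3)*11*(-5)*(5 + 6*(-5))) = -25*(3 + (1/3)*11*(-5)*(5 - 30)) = -25*(3 + (1/3)*11*(-5)*(-25)) = -25*(3 + 1375/3) = -25*1384/3 = -34600/3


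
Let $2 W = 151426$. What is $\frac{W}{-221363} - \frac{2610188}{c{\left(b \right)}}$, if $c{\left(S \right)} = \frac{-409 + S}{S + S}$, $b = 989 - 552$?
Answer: $- \frac{18035584590615}{221363} \approx -8.1475 \cdot 10^{7}$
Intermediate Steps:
$W = 75713$ ($W = \frac{1}{2} \cdot 151426 = 75713$)
$b = 437$ ($b = 989 - 552 = 437$)
$c{\left(S \right)} = \frac{-409 + S}{2 S}$
$\frac{W}{-221363} - \frac{2610188}{c{\left(b \right)}} = \frac{75713}{-221363} - \frac{2610188}{\frac{1}{2} \cdot \frac{1}{437} \left(-409 + 437\right)} = 75713 \left(- \frac{1}{221363}\right) - \frac{2610188}{\frac{1}{2} \cdot \frac{1}{437} \cdot 28} = - \frac{75713}{221363} - \frac{2610188}{\frac{14}{437}} = - \frac{75713}{221363} - 81475154 = - \frac{18035584590615}{221363}$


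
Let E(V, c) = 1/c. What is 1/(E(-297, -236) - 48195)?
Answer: -236/11374021 ≈ -2.0749e-5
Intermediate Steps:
1/(E(-297, -236) - 48195) = 1/(1/(-236) - 48195) = 1/(-1/236 - 48195) = 1/(-11374021/236) = -236/11374021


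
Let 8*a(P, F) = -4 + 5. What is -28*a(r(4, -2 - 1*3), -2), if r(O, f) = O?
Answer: -7/2 ≈ -3.5000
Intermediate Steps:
a(P, F) = 1/8 (a(P, F) = (-4 + 5)/8 = (1/8)*1 = 1/8)
-28*a(r(4, -2 - 1*3), -2) = -28*1/8 = -7/2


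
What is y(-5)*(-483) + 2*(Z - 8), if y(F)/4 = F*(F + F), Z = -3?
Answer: -96622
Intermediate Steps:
y(F) = 8*F² (y(F) = 4*(F*(F + F)) = 4*(F*(2*F)) = 4*(2*F²) = 8*F²)
y(-5)*(-483) + 2*(Z - 8) = (8*(-5)²)*(-483) + 2*(-3 - 8) = (8*25)*(-483) + 2*(-11) = 200*(-483) - 22 = -96600 - 22 = -96622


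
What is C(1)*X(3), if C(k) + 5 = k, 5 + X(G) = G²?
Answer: -16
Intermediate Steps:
X(G) = -5 + G²
C(k) = -5 + k
C(1)*X(3) = (-5 + 1)*(-5 + 3²) = -4*(-5 + 9) = -4*4 = -16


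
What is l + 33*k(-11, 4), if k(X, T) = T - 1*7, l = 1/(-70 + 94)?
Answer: -2375/24 ≈ -98.958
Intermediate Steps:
l = 1/24 ≈ 0.041667
k(X, T) = -7 + T (k(X, T) = T - 7 = -7 + T)
l + 33*k(-11, 4) = 1/24 + 33*(-7 + 4) = 1/24 + 33*(-3) = 1/24 - 99 = -2375/24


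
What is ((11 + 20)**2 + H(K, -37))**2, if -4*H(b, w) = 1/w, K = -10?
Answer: 20229088441/21904 ≈ 9.2353e+5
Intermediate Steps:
H(b, w) = -1/(4*w)
((11 + 20)**2 + H(K, -37))**2 = ((11 + 20)**2 - 1/4/(-37))**2 = (31**2 - 1/4*(-1/37))**2 = (961 + 1/148)**2 = (142229/148)**2 = 20229088441/21904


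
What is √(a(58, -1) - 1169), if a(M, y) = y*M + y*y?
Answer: I*√1226 ≈ 35.014*I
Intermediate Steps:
a(M, y) = y² + M*y (a(M, y) = M*y + y² = y² + M*y)
√(a(58, -1) - 1169) = √(-(58 - 1) - 1169) = √(-1*57 - 1169) = √(-57 - 1169) = √(-1226) = I*√1226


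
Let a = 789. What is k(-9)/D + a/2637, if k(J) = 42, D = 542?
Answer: 89732/238209 ≈ 0.37669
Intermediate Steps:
k(-9)/D + a/2637 = 42/542 + 789/2637 = 42*(1/542) + 789*(1/2637) = 21/271 + 263/879 = 89732/238209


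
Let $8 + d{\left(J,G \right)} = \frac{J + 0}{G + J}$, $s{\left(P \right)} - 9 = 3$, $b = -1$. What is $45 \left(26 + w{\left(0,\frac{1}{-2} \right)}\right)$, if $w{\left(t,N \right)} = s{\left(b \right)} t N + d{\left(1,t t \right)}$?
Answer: $855$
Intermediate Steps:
$s{\left(P \right)} = 12$ ($s{\left(P \right)} = 9 + 3 = 12$)
$d{\left(J,G \right)} = -8 + \frac{J}{G + J}$ ($d{\left(J,G \right)} = -8 + \frac{J + 0}{G + J} = -8 + \frac{J}{G + J}$)
$w{\left(t,N \right)} = \frac{-7 - 8 t^{2}}{1 + t^{2}} + 12 N t$ ($w{\left(t,N \right)} = 12 t N + \frac{- 8 t t - 7}{t t + 1} = 12 N t + \frac{- 8 t^{2} - 7}{t^{2} + 1} = 12 N t + \frac{-7 - 8 t^{2}}{1 + t^{2}} = \frac{-7 - 8 t^{2}}{1 + t^{2}} + 12 N t$)
$45 \left(26 + w{\left(0,\frac{1}{-2} \right)}\right) = 45 \left(26 + \frac{-7 - 8 \cdot 0^{2} + 12 \frac{1}{-2} \cdot 0 \left(1 + 0^{2}\right)}{1 + 0^{2}}\right) = 45 \left(26 + \frac{-7 - 0 + 12 \left(- \frac{1}{2}\right) 0 \left(1 + 0\right)}{1 + 0}\right) = 45 \left(26 + \frac{-7 + 0 + 12 \left(- \frac{1}{2}\right) 0 \cdot 1}{1}\right) = 45 \left(26 + 1 \left(-7 + 0 + 0\right)\right) = 45 \left(26 + 1 \left(-7\right)\right) = 45 \left(26 - 7\right) = 45 \cdot 19 = 855$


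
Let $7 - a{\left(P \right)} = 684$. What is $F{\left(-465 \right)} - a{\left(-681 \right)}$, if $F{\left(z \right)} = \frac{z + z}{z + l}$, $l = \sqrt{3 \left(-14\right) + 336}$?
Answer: $\frac{48872579}{71977} + \frac{2170 \sqrt{6}}{71977} \approx 679.08$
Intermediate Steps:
$a{\left(P \right)} = -677$ ($a{\left(P \right)} = 7 - 684 = -677$)
$l = 7 \sqrt{6}$ ($l = \sqrt{-42 + 336} = \sqrt{294} = 7 \sqrt{6} \approx 17.146$)
$F{\left(z \right)} = \frac{2 z}{z + 7 \sqrt{6}}$ ($F{\left(z \right)} = \frac{z + z}{z + 7 \sqrt{6}} = \frac{2 z}{z + 7 \sqrt{6}}$)
$F{\left(-465 \right)} - a{\left(-681 \right)} = 2 \left(-465\right) \frac{1}{-465 + 7 \sqrt{6}} - -677 = - \frac{930}{-465 + 7 \sqrt{6}} + 677 = 677 - \frac{930}{-465 + 7 \sqrt{6}}$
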